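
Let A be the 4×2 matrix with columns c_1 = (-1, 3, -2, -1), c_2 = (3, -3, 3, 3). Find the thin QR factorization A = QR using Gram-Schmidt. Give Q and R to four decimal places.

c_1 = (-1, 3, -2, -1); ‖c_1‖ = 3.8730, so q_1 = (-0.2582, 0.7746, -0.5164, -0.2582).
q_1·c_2 = (-0.2582)·3 + 0.7746·(-3) + (-0.5164)·3 + (-0.2582)·3 = -5.4222.
u_2 = c_2 + 5.4222·q_1 = (1.6000, 1.2000, 0.2000, 1.6000).
‖u_2‖ = 2.5690, so q_2 = (0.6228, 0.4671, 0.0778, 0.6228).

Q = [[-0.2582, 0.6228], [0.7746, 0.4671], [-0.5164, 0.0778], [-0.2582, 0.6228]], R = [[3.8730, -5.4222], [0.0000, 2.5690]]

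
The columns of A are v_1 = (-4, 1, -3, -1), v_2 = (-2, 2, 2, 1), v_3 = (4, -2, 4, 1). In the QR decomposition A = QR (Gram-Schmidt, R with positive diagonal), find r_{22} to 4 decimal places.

v_1 = (-4, 1, -3, -1); ‖v_1‖ = 5.1962, so e_1 = (-0.7698, 0.1925, -0.5774, -0.1925).
e_1·v_2 = (-0.7698)·(-2) + 0.1925·2 + (-0.5774)·2 + (-0.1925)·1 = 0.5774.
u_2 = v_2 − 0.5774·e_1 = (-1.5556, 1.8889, 2.3333, 1.1111).
r_{22} = ‖u_2‖ = 3.5590.

r_{22} = 3.5590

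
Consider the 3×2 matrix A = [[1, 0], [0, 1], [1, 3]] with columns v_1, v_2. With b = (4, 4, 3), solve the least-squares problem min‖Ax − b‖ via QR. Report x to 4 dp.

x = (2.8182, 0.4545)

v_1 = (1, 0, 1); ‖v_1‖ = 1.4142, so e_1 = (0.7071, 0.0000, 0.7071).
e_1·v_2 = 0.7071·0 + 0.0000·1 + 0.7071·3 = 2.1213.
u_2 = v_2 − 2.1213·e_1 = (-1.5000, 1.0000, 1.5000).
‖u_2‖ = 2.3452, so e_2 = (-0.6396, 0.4264, 0.6396).
Qᵀb = (4.9497, 1.0660).
Back-substitute: x_2 = 1.0660/2.3452 = 0.4545.
x_1 = (4.9497 − 2.1213·0.4545)/1.4142 = 2.8182.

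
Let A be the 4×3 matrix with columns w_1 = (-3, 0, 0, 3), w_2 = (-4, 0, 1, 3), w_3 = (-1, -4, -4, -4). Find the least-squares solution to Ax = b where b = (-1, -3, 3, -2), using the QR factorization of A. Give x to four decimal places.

q_1 = w_1/‖w_1‖ = (-3, 0, 0, 3)/4.2426 = (-0.7071, 0.0000, 0.0000, 0.7071).
r_{12} = q_1·w_2 = 4.9497.
u_2 = w_2 − 4.9497·q_1 = (-0.5000, 0.0000, 1.0000, -0.5000).
‖u_2‖ = 1.2247, so q_2 = (-0.4082, 0.0000, 0.8165, -0.4082).
r_{13} = q_1·w_3 = -2.1213; r_{23} = q_2·w_3 = -1.2247.
u_3 = w_3 + 2.1213·q_1 + 1.2247·q_2 = (-3.0000, -4.0000, -3.0000, -3.0000).
‖u_3‖ = 6.5574, so q_3 = (-0.4575, -0.6100, -0.4575, -0.4575).
Qᵀb = (-0.7071, 3.6742, 1.8300).
Back-substitute: x_3 = 1.8300/6.5574 = 0.2791.
x_2 = (3.6742 + 1.2247·0.2791)/1.2247 = 3.2791.
x_1 = (-0.7071 − 4.9497·3.2791 + 2.1213·0.2791)/4.2426 = -3.8527.

x = (-3.8527, 3.2791, 0.2791)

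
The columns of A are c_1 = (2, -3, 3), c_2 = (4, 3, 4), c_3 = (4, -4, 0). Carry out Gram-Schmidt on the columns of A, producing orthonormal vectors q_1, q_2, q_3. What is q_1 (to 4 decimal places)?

q_1 = (0.4264, -0.6396, 0.6396)

c_1 = (2, -3, 3); ‖c_1‖ = 4.6904, so q_1 = (0.4264, -0.6396, 0.6396).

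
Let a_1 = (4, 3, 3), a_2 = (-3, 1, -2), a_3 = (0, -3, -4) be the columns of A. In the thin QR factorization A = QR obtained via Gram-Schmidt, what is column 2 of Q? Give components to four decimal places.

e_2 = (-0.4546, 0.8552, -0.2490)

a_1 = (4, 3, 3); ‖a_1‖ = 5.8310, so e_1 = (0.6860, 0.5145, 0.5145).
e_1·a_2 = 0.6860·(-3) + 0.5145·1 + 0.5145·(-2) = -2.5725.
u_2 = a_2 + 2.5725·e_1 = (-1.2353, 2.3235, -0.6765).
‖u_2‖ = 2.7170, so e_2 = (-0.4546, 0.8552, -0.2490).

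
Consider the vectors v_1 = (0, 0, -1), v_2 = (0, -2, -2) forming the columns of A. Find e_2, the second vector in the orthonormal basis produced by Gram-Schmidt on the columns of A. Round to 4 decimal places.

e_2 = (0.0000, -1.0000, 0.0000)

v_1 = (0, 0, -1); ‖v_1‖ = 1.0000, so e_1 = (0.0000, 0.0000, -1.0000).
e_1·v_2 = 0.0000·0 + 0.0000·(-2) + (-1.0000)·(-2) = 2.0000.
u_2 = v_2 − 2.0000·e_1 = (0.0000, -2.0000, 0.0000).
‖u_2‖ = 2.0000, so e_2 = (0.0000, -1.0000, 0.0000).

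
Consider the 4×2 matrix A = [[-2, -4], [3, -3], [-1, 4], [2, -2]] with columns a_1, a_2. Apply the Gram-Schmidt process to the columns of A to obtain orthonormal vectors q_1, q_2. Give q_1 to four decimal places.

a_1 = (-2, 3, -1, 2); ‖a_1‖ = 4.2426, so q_1 = (-0.4714, 0.7071, -0.2357, 0.4714).

q_1 = (-0.4714, 0.7071, -0.2357, 0.4714)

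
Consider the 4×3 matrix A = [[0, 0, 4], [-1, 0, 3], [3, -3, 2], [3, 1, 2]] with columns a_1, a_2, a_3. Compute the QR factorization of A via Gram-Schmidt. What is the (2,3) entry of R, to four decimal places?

r_{23} = -0.4067

a_1 = (0, -1, 3, 3); ‖a_1‖ = 4.3589, so e_1 = (0.0000, -0.2294, 0.6882, 0.6882).
e_1·a_2 = 0.0000·0 + (-0.2294)·0 + 0.6882·(-3) + 0.6882·1 = -1.3765.
u_2 = a_2 + 1.3765·e_1 = (0.0000, -0.3158, -2.0526, 1.9474).
‖u_2‖ = 2.8470, so e_2 = (0.0000, -0.1109, -0.7210, 0.6840).
r_{23} = e_2·a_3 = -0.4067.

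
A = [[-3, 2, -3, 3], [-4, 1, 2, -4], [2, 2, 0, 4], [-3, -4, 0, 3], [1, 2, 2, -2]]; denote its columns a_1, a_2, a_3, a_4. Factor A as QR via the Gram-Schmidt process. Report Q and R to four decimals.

q_1 = a_1/‖a_1‖ = (-3, -4, 2, -3, 1)/6.2450 = (-0.4804, -0.6405, 0.3203, -0.4804, 0.1601).
r_{12} = q_1·a_2 = 1.2810.
u_2 = a_2 − 1.2810·q_1 = (2.6154, 1.8205, 1.5897, -3.3846, 1.7949).
‖u_2‖ = 5.2306, so q_2 = (0.5000, 0.3481, 0.3039, -0.6471, 0.3431).
r_{13} = q_1·a_3 = 0.4804; r_{23} = q_2·a_3 = -0.1177.
u_3 = a_3 − 0.4804·q_1 + 0.1177·q_2 = (-2.7104, 2.3486, -0.1181, 0.1546, 1.9634).
‖u_3‖ = 4.0933, so q_3 = (-0.6622, 0.5738, -0.0288, 0.0378, 0.4797).
r_{14} = q_1·a_4 = 0.6405; r_{24} = q_2·a_4 = -1.3040; r_{34} = q_3·a_4 = -5.2429.
u_4 = a_4 − 0.6405·q_1 + 1.3040·q_2 + 5.2429·q_3 = (0.4881, -0.1276, 4.0399, 2.6620, 0.8598).
‖u_4‖ = 4.9397, so q_4 = (0.0988, -0.0258, 0.8178, 0.5389, 0.1741).

Q = [[-0.4804, 0.5000, -0.6622, 0.0988], [-0.6405, 0.3481, 0.5738, -0.0258], [0.3203, 0.3039, -0.0288, 0.8178], [-0.4804, -0.6471, 0.0378, 0.5389], [0.1601, 0.3431, 0.4797, 0.1741]], R = [[6.2450, 1.2810, 0.4804, 0.6405], [0.0000, 5.2306, -0.1177, -1.3040], [0.0000, 0.0000, 4.0933, -5.2429], [0.0000, 0.0000, 0.0000, 4.9397]]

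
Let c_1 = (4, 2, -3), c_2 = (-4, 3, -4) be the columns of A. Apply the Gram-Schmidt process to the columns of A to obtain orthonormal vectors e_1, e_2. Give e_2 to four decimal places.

e_2 = (-0.6689, 0.4477, -0.5934)

e_1 = c_1/‖c_1‖ = (4, 2, -3)/5.3852 = (0.7428, 0.3714, -0.5571).
r_{12} = e_1·c_2 = 0.3714.
u_2 = c_2 − 0.3714·e_1 = (-4.2759, 2.8621, -3.7931).
‖u_2‖ = 6.3923, so e_2 = (-0.6689, 0.4477, -0.5934).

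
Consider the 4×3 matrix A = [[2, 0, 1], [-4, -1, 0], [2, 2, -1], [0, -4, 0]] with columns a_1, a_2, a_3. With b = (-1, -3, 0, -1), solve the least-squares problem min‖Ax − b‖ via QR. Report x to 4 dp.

a_1 = (2, -4, 2, 0); ‖a_1‖ = 4.8990, so e_1 = (0.4082, -0.8165, 0.4082, 0.0000).
e_1·a_2 = 0.4082·0 + (-0.8165)·(-1) + 0.4082·2 + 0.0000·(-4) = 1.6330.
u_2 = a_2 − 1.6330·e_1 = (-0.6667, 0.3333, 1.3333, -4.0000).
‖u_2‖ = 4.2817, so e_2 = (-0.1557, 0.0778, 0.3114, -0.9342).
e_1·a_3 = 0.4082·1 + (-0.8165)·0 + 0.4082·(-1) + 0.0000·0 = 0.0000; e_2·a_3 = (-0.1557)·1 + 0.0778·0 + 0.3114·(-1) + (-0.9342)·0 = -0.4671.
u_3 = a_3 + 0.0000·e_1 + 0.4671·e_2 = (0.9273, 0.0364, -0.8545, -0.4364).
‖u_3‖ = 1.3348, so e_3 = (0.6947, 0.0272, -0.6402, -0.3269).
Qᵀb = (2.0412, 0.8563, -0.4495).
Back-substitute: x_3 = -0.4495/1.3348 = -0.3367.
x_2 = (0.8563 + 0.4671·(-0.3367))/4.2817 = 0.1633.
x_1 = (2.0412 − 1.6330·0.1633 + 0.0000·(-0.3367))/4.8990 = 0.3622.

x = (0.3622, 0.1633, -0.3367)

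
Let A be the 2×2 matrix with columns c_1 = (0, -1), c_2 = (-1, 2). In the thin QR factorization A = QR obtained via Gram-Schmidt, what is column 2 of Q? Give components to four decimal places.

e_1 = c_1/‖c_1‖ = (0, -1)/1.0000 = (0.0000, -1.0000).
r_{12} = e_1·c_2 = -2.0000.
u_2 = c_2 + 2.0000·e_1 = (-1.0000, 0.0000).
‖u_2‖ = 1.0000, so e_2 = (-1.0000, 0.0000).

e_2 = (-1.0000, 0.0000)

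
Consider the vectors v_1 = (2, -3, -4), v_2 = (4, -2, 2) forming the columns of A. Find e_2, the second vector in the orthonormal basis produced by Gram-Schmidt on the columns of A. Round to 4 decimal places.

e_2 = (0.7517, -0.2891, 0.5927)

v_1 = (2, -3, -4); ‖v_1‖ = 5.3852, so e_1 = (0.3714, -0.5571, -0.7428).
e_1·v_2 = 0.3714·4 + (-0.5571)·(-2) + (-0.7428)·2 = 1.1142.
u_2 = v_2 − 1.1142·e_1 = (3.5862, -1.3793, 2.8276).
‖u_2‖ = 4.7706, so e_2 = (0.7517, -0.2891, 0.5927).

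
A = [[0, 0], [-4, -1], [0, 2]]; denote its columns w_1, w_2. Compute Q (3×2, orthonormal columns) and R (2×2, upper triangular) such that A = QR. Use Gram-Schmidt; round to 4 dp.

e_1 = w_1/‖w_1‖ = (0, -4, 0)/4.0000 = (0.0000, -1.0000, 0.0000).
r_{12} = e_1·w_2 = 1.0000.
u_2 = w_2 − 1.0000·e_1 = (0.0000, 0.0000, 2.0000).
‖u_2‖ = 2.0000, so e_2 = (0.0000, 0.0000, 1.0000).

Q = [[0.0000, 0.0000], [-1.0000, 0.0000], [0.0000, 1.0000]], R = [[4.0000, 1.0000], [0.0000, 2.0000]]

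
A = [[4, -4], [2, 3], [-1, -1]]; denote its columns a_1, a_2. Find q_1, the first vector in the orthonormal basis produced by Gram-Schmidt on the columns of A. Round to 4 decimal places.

q_1 = (0.8729, 0.4364, -0.2182)

a_1 = (4, 2, -1); ‖a_1‖ = 4.5826, so q_1 = (0.8729, 0.4364, -0.2182).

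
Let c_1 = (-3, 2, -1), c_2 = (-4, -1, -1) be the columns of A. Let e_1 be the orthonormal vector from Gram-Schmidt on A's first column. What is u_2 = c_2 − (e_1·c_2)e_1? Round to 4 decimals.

c_1 = (-3, 2, -1); ‖c_1‖ = 3.7417, so e_1 = (-0.8018, 0.5345, -0.2673).
e_1·c_2 = (-0.8018)·(-4) + 0.5345·(-1) + (-0.2673)·(-1) = 2.9399.
u_2 = c_2 − 2.9399·e_1 = (-1.6429, -2.5714, -0.2143).

u_2 = (-1.6429, -2.5714, -0.2143)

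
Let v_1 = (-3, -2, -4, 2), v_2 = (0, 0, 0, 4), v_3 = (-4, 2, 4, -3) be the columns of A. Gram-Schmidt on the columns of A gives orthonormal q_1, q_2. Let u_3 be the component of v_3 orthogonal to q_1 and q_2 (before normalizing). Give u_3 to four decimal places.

u_3 = (-4.8276, 1.4483, 2.8966, 0.0000)

v_1 = (-3, -2, -4, 2); ‖v_1‖ = 5.7446, so q_1 = (-0.5222, -0.3482, -0.6963, 0.3482).
q_1·v_2 = (-0.5222)·0 + (-0.3482)·0 + (-0.6963)·0 + 0.3482·4 = 1.3926.
u_2 = v_2 − 1.3926·q_1 = (0.7273, 0.4848, 0.9697, 3.5152).
‖u_2‖ = 3.7497, so q_2 = (0.1940, 0.1293, 0.2586, 0.9374).
q_1·v_3 = (-0.5222)·(-4) + (-0.3482)·2 + (-0.6963)·4 + 0.3482·(-3) = -2.4371; q_2·v_3 = 0.1940·(-4) + 0.1293·2 + 0.2586·4 + 0.9374·(-3) = -2.2951.
u_3 = v_3 + 2.4371·q_1 + 2.2951·q_2 = (-4.8276, 1.4483, 2.8966, 0.0000).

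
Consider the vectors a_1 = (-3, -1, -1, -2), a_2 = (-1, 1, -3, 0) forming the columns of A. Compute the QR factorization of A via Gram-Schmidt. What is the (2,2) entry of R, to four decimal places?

e_1 = a_1/‖a_1‖ = (-3, -1, -1, -2)/3.8730 = (-0.7746, -0.2582, -0.2582, -0.5164).
r_{12} = e_1·a_2 = 1.2910.
u_2 = a_2 − 1.2910·e_1 = (0.0000, 1.3333, -2.6667, 0.6667).
r_{22} = ‖u_2‖ = 3.0551.

r_{22} = 3.0551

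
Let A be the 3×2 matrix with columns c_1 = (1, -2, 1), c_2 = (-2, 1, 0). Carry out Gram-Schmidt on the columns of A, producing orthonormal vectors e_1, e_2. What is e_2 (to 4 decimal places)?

e_2 = (-0.8729, -0.2182, 0.4364)

e_1 = c_1/‖c_1‖ = (1, -2, 1)/2.4495 = (0.4082, -0.8165, 0.4082).
r_{12} = e_1·c_2 = -1.6330.
u_2 = c_2 + 1.6330·e_1 = (-1.3333, -0.3333, 0.6667).
‖u_2‖ = 1.5275, so e_2 = (-0.8729, -0.2182, 0.4364).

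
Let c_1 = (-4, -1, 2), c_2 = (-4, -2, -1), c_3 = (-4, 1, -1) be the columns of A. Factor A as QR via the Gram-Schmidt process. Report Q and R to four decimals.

Q = [[-0.8729, -0.3209, -0.3676], [-0.2182, -0.4171, 0.8823], [0.4364, -0.8503, -0.2941]], R = [[4.5826, 3.4915, 2.8368], [0.0000, 2.9681, 1.7167], [0.0000, 0.0000, 2.6468]]

c_1 = (-4, -1, 2); ‖c_1‖ = 4.5826, so q_1 = (-0.8729, -0.2182, 0.4364).
q_1·c_2 = (-0.8729)·(-4) + (-0.2182)·(-2) + 0.4364·(-1) = 3.4915.
u_2 = c_2 − 3.4915·q_1 = (-0.9524, -1.2381, -2.5238).
‖u_2‖ = 2.9681, so q_2 = (-0.3209, -0.4171, -0.8503).
q_1·c_3 = (-0.8729)·(-4) + (-0.2182)·1 + 0.4364·(-1) = 2.8368; q_2·c_3 = (-0.3209)·(-4) + (-0.4171)·1 + (-0.8503)·(-1) = 1.7167.
u_3 = c_3 − 2.8368·q_1 − 1.7167·q_2 = (-0.9730, 2.3351, -0.7784).
‖u_3‖ = 2.6468, so q_3 = (-0.3676, 0.8823, -0.2941).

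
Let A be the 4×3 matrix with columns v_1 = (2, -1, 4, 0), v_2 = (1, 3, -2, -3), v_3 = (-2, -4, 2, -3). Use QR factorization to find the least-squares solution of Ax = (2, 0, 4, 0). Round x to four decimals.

q_1 = v_1/‖v_1‖ = (2, -1, 4, 0)/4.5826 = (0.4364, -0.2182, 0.8729, 0.0000).
r_{12} = q_1·v_2 = -1.9640.
u_2 = v_2 + 1.9640·q_1 = (1.8571, 2.5714, -0.2857, -3.0000).
‖u_2‖ = 4.3753, so q_2 = (0.4245, 0.5877, -0.0653, -0.6857).
r_{13} = q_1·v_3 = 1.7457; r_{23} = q_2·v_3 = -1.2734.
u_3 = v_3 − 1.7457·q_1 + 1.2734·q_2 = (-2.2214, -2.8706, 0.3930, -3.8731).
‖u_3‖ = 5.3227, so q_3 = (-0.4173, -0.5393, 0.0738, -0.7277).
Qᵀb = (4.3644, 0.5877, -0.5393).
Back-substitute: x_3 = -0.5393/5.3227 = -0.1013.
x_2 = (0.5877 + 1.2734·(-0.1013))/4.3753 = 0.1048.
x_1 = (4.3644 + 1.9640·0.1048 − 1.7457·(-0.1013))/4.5826 = 1.0359.

x = (1.0359, 0.1048, -0.1013)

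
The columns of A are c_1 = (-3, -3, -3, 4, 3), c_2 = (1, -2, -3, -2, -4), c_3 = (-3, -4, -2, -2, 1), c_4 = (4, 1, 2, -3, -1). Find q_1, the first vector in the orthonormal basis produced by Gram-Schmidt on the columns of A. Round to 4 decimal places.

c_1 = (-3, -3, -3, 4, 3); ‖c_1‖ = 7.2111, so q_1 = (-0.4160, -0.4160, -0.4160, 0.5547, 0.4160).

q_1 = (-0.4160, -0.4160, -0.4160, 0.5547, 0.4160)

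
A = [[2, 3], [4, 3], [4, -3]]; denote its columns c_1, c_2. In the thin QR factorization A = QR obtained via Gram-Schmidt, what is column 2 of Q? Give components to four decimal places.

q_1 = c_1/‖c_1‖ = (2, 4, 4)/6.0000 = (0.3333, 0.6667, 0.6667).
r_{12} = q_1·c_2 = 1.0000.
u_2 = c_2 − 1.0000·q_1 = (2.6667, 2.3333, -3.6667).
‖u_2‖ = 5.0990, so q_2 = (0.5230, 0.4576, -0.7191).

q_2 = (0.5230, 0.4576, -0.7191)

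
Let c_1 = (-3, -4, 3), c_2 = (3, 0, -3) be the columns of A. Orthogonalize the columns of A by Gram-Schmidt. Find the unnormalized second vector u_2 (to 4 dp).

c_1 = (-3, -4, 3); ‖c_1‖ = 5.8310, so e_1 = (-0.5145, -0.6860, 0.5145).
e_1·c_2 = (-0.5145)·3 + (-0.6860)·0 + 0.5145·(-3) = -3.0870.
u_2 = c_2 + 3.0870·e_1 = (1.4118, -2.1176, -1.4118).

u_2 = (1.4118, -2.1176, -1.4118)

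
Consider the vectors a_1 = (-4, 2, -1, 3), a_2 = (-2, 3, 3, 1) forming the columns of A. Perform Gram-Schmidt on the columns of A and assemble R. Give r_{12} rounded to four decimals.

a_1 = (-4, 2, -1, 3); ‖a_1‖ = 5.4772, so e_1 = (-0.7303, 0.3651, -0.1826, 0.5477).
r_{12} = e_1·a_2 = 2.5560.

r_{12} = 2.5560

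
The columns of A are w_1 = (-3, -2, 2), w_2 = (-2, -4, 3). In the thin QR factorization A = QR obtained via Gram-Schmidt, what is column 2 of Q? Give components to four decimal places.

w_1 = (-3, -2, 2); ‖w_1‖ = 4.1231, so e_1 = (-0.7276, -0.4851, 0.4851).
e_1·w_2 = (-0.7276)·(-2) + (-0.4851)·(-4) + 0.4851·3 = 4.8507.
u_2 = w_2 − 4.8507·e_1 = (1.5294, -1.6471, 0.6471).
‖u_2‖ = 2.3389, so e_2 = (0.6539, -0.7042, 0.2766).

e_2 = (0.6539, -0.7042, 0.2766)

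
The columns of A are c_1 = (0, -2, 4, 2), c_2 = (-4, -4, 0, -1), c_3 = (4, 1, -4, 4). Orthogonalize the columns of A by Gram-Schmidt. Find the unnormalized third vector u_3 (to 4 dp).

q_1 = c_1/‖c_1‖ = (0, -2, 4, 2)/4.8990 = (0.0000, -0.4082, 0.8165, 0.4082).
r_{12} = q_1·c_2 = 1.2247.
u_2 = c_2 − 1.2247·q_1 = (-4.0000, -3.5000, -1.0000, -1.5000).
‖u_2‖ = 5.6125, so q_2 = (-0.7127, -0.6236, -0.1782, -0.2673).
r_{13} = q_1·c_3 = -2.0412; r_{23} = q_2·c_3 = -3.8307.
u_3 = c_3 + 2.0412·q_1 + 3.8307·q_2 = (1.2698, -2.2222, -3.0159, 3.8095).

u_3 = (1.2698, -2.2222, -3.0159, 3.8095)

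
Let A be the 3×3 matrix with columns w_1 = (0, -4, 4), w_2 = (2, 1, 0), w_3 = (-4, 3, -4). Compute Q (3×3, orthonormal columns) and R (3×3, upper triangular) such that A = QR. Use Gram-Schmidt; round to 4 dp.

Q = [[0.0000, 0.9428, -0.3333], [-0.7071, 0.2357, 0.6667], [0.7071, 0.2357, 0.6667]], R = [[5.6569, -0.7071, -4.9497], [0.0000, 2.1213, -4.0069], [0.0000, 0.0000, 0.6667]]

w_1 = (0, -4, 4); ‖w_1‖ = 5.6569, so q_1 = (0.0000, -0.7071, 0.7071).
q_1·w_2 = 0.0000·2 + (-0.7071)·1 + 0.7071·0 = -0.7071.
u_2 = w_2 + 0.7071·q_1 = (2.0000, 0.5000, 0.5000).
‖u_2‖ = 2.1213, so q_2 = (0.9428, 0.2357, 0.2357).
q_1·w_3 = 0.0000·(-4) + (-0.7071)·3 + 0.7071·(-4) = -4.9497; q_2·w_3 = 0.9428·(-4) + 0.2357·3 + 0.2357·(-4) = -4.0069.
u_3 = w_3 + 4.9497·q_1 + 4.0069·q_2 = (-0.2222, 0.4444, 0.4444).
‖u_3‖ = 0.6667, so q_3 = (-0.3333, 0.6667, 0.6667).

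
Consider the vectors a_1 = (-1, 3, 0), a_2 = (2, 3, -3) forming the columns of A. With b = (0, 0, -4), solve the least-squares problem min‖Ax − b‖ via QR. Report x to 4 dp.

x = (-0.4912, 0.7018)

a_1 = (-1, 3, 0); ‖a_1‖ = 3.1623, so e_1 = (-0.3162, 0.9487, 0.0000).
e_1·a_2 = (-0.3162)·2 + 0.9487·3 + 0.0000·(-3) = 2.2136.
u_2 = a_2 − 2.2136·e_1 = (2.7000, 0.9000, -3.0000).
‖u_2‖ = 4.1352, so e_2 = (0.6529, 0.2176, -0.7255).
Qᵀb = (0.0000, 2.9019).
Back-substitute: x_2 = 2.9019/4.1352 = 0.7018.
x_1 = (0.0000 − 2.2136·0.7018)/3.1623 = -0.4912.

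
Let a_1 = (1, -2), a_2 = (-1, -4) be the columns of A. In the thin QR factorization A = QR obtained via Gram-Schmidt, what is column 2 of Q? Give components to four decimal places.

e_2 = (-0.8944, -0.4472)

a_1 = (1, -2); ‖a_1‖ = 2.2361, so e_1 = (0.4472, -0.8944).
e_1·a_2 = 0.4472·(-1) + (-0.8944)·(-4) = 3.1305.
u_2 = a_2 − 3.1305·e_1 = (-2.4000, -1.2000).
‖u_2‖ = 2.6833, so e_2 = (-0.8944, -0.4472).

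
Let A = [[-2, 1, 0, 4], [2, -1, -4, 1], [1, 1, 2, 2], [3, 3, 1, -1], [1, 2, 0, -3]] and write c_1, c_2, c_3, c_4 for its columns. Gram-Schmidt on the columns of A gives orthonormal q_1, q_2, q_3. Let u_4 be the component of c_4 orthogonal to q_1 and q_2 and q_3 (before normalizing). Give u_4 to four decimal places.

u_4 = (2.5077, 1.5897, 2.8974, 0.5641, -2.7538)

c_1 = (-2, 2, 1, 3, 1); ‖c_1‖ = 4.3589, so q_1 = (-0.4588, 0.4588, 0.2294, 0.6882, 0.2294).
q_1·c_2 = (-0.4588)·1 + 0.4588·(-1) + 0.2294·1 + 0.6882·3 + 0.2294·2 = 1.8353.
u_2 = c_2 − 1.8353·q_1 = (1.8421, -1.8421, 0.5789, 1.7368, 1.5789).
‖u_2‖ = 3.5541, so q_2 = (0.5183, -0.5183, 0.1629, 0.4887, 0.4443).
q_1·c_3 = (-0.4588)·0 + 0.4588·(-4) + 0.2294·2 + 0.6882·1 + 0.2294·0 = -0.6882; q_2·c_3 = 0.5183·0 + (-0.5183)·(-4) + 0.1629·2 + 0.4887·1 + 0.4443·0 = 2.8877.
u_3 = c_3 + 0.6882·q_1 − 2.8877·q_2 = (-1.8125, -2.1875, 1.6875, 0.0625, -1.1250).
‖u_3‖ = 3.4911, so q_3 = (-0.5192, -0.6266, 0.4834, 0.0179, -0.3223).
q_1·c_4 = (-0.4588)·4 + 0.4588·1 + 0.2294·2 + 0.6882·(-1) + 0.2294·(-3) = -2.2942; q_2·c_4 = 0.5183·4 + (-0.5183)·1 + 0.1629·2 + 0.4887·(-1) + 0.4443·(-3) = 0.0592; q_3·c_4 = (-0.5192)·4 + (-0.6266)·1 + 0.4834·2 + 0.0179·(-1) + (-0.3223)·(-3) = -0.7877.
u_4 = c_4 + 2.2942·q_1 − 0.0592·q_2 + 0.7877·q_3 = (2.5077, 1.5897, 2.8974, 0.5641, -2.7538).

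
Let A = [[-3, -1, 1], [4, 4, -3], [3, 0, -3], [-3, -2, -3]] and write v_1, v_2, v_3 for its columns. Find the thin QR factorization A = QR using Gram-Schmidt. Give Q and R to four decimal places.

Q = [[-0.4575, 0.2927, -0.0518], [0.6100, 0.6585, -0.4341], [0.4575, -0.6860, -0.3153], [-0.4575, -0.1006, -0.8423]], R = [[6.5574, 3.8125, -2.2875], [0.0000, 2.5427, 0.6768], [0.0000, 0.0000, 4.7233]]

v_1 = (-3, 4, 3, -3); ‖v_1‖ = 6.5574, so e_1 = (-0.4575, 0.6100, 0.4575, -0.4575).
e_1·v_2 = (-0.4575)·(-1) + 0.6100·4 + 0.4575·0 + (-0.4575)·(-2) = 3.8125.
u_2 = v_2 − 3.8125·e_1 = (0.7442, 1.6744, -1.7442, -0.2558).
‖u_2‖ = 2.5427, so e_2 = (0.2927, 0.6585, -0.6860, -0.1006).
e_1·v_3 = (-0.4575)·1 + 0.6100·(-3) + 0.4575·(-3) + (-0.4575)·(-3) = -2.2875; e_2·v_3 = 0.2927·1 + 0.6585·(-3) + (-0.6860)·(-3) + (-0.1006)·(-3) = 0.6768.
u_3 = v_3 + 2.2875·e_1 − 0.6768·e_2 = (-0.2446, -2.0504, -1.4892, -3.9784).
‖u_3‖ = 4.7233, so e_3 = (-0.0518, -0.4341, -0.3153, -0.8423).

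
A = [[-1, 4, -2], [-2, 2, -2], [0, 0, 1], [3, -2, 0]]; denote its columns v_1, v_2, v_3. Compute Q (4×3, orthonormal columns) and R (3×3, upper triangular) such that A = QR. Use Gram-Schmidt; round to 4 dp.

Q = [[-0.2673, 0.9487, 0.1359], [-0.5345, 0.0000, -0.6795], [0.0000, 0.0000, 0.5946], [0.8018, 0.3162, -0.4077]], R = [[3.7417, -3.7417, 1.6036], [0.0000, 3.1623, -1.8974], [0.0000, 0.0000, 1.6818]]

v_1 = (-1, -2, 0, 3); ‖v_1‖ = 3.7417, so e_1 = (-0.2673, -0.5345, 0.0000, 0.8018).
e_1·v_2 = (-0.2673)·4 + (-0.5345)·2 + 0.0000·0 + 0.8018·(-2) = -3.7417.
u_2 = v_2 + 3.7417·e_1 = (3.0000, 0.0000, 0.0000, 1.0000).
‖u_2‖ = 3.1623, so e_2 = (0.9487, 0.0000, 0.0000, 0.3162).
e_1·v_3 = (-0.2673)·(-2) + (-0.5345)·(-2) + 0.0000·1 + 0.8018·0 = 1.6036; e_2·v_3 = 0.9487·(-2) + (0.0000)·(-2) + 0.0000·1 + 0.3162·0 = -1.8974.
u_3 = v_3 − 1.6036·e_1 + 1.8974·e_2 = (0.2286, -1.1429, 1.0000, -0.6857).
‖u_3‖ = 1.6818, so e_3 = (0.1359, -0.6795, 0.5946, -0.4077).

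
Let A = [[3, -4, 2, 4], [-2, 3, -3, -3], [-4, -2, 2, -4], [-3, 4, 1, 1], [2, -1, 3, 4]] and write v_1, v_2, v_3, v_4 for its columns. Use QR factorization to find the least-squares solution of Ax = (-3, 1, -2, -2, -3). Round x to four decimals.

x = (1.1824, 0.5695, 0.0481, -1.0084)

q_1 = v_1/‖v_1‖ = (3, -2, -4, -3, 2)/6.4807 = (0.4629, -0.3086, -0.6172, -0.4629, 0.3086).
r_{12} = q_1·v_2 = -3.7033.
u_2 = v_2 + 3.7033·q_1 = (-2.2857, 1.8571, -4.2857, 2.2857, 0.1429).
‖u_2‖ = 5.6821, so q_2 = (-0.4023, 0.3268, -0.7543, 0.4023, 0.0251).
r_{13} = q_1·v_3 = 1.0801; r_{23} = q_2·v_3 = -2.8159.
u_3 = v_3 − 1.0801·q_1 + 2.8159·q_2 = (0.3673, -1.7463, 0.5428, 2.6327, 2.7375).
‖u_3‖ = 4.2313, so q_3 = (0.0868, -0.4127, 0.1283, 0.6222, 0.6470).
r_{14} = q_1·v_4 = 6.0178; r_{24} = q_2·v_4 = 0.9302; r_{34} = q_3·v_4 = 4.2822.
u_4 = v_4 − 6.0178·q_1 − 0.9302·q_2 − 4.2822·q_3 = (1.2168, 0.3204, -0.1334, 0.7471, -0.6509).
‖u_4‖ = 1.6072, so q_4 = (0.7571, 0.1994, -0.0830, 0.4649, -0.4050).
Qᵀb = (-0.4629, 2.1622, -4.1149, -1.6207).
Back-substitute: x_4 = -1.6207/1.6072 = -1.0084.
x_3 = (-4.1149 − 4.2822·(-1.0084))/4.2313 = 0.0481.
x_2 = (2.1622 + 2.8159·0.0481 − 0.9302·(-1.0084))/5.6821 = 0.5695.
x_1 = (-0.4629 + 3.7033·0.5695 − 1.0801·0.0481 − 6.0178·(-1.0084))/6.4807 = 1.1824.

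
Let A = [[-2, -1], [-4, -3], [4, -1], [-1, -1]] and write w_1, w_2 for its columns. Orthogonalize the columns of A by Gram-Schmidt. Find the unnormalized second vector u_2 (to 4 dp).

u_2 = (-0.4054, -1.8108, -2.1892, -0.7027)

w_1 = (-2, -4, 4, -1); ‖w_1‖ = 6.0828, so e_1 = (-0.3288, -0.6576, 0.6576, -0.1644).
e_1·w_2 = (-0.3288)·(-1) + (-0.6576)·(-3) + 0.6576·(-1) + (-0.1644)·(-1) = 1.8084.
u_2 = w_2 − 1.8084·e_1 = (-0.4054, -1.8108, -2.1892, -0.7027).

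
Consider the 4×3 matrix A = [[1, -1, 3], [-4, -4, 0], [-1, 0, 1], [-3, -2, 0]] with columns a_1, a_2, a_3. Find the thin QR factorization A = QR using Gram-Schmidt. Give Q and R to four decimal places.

Q = [[0.1925, -0.8230, 0.5121], [-0.7698, -0.4115, -0.2458], [-0.1925, 0.3600, 0.7886], [-0.5774, 0.1543, 0.2356]], R = [[5.1962, 4.0415, 0.3849], [0.0000, 2.1602, -2.1088], [0.0000, 0.0000, 2.3248]]

a_1 = (1, -4, -1, -3); ‖a_1‖ = 5.1962, so e_1 = (0.1925, -0.7698, -0.1925, -0.5774).
e_1·a_2 = 0.1925·(-1) + (-0.7698)·(-4) + (-0.1925)·0 + (-0.5774)·(-2) = 4.0415.
u_2 = a_2 − 4.0415·e_1 = (-1.7778, -0.8889, 0.7778, 0.3333).
‖u_2‖ = 2.1602, so e_2 = (-0.8230, -0.4115, 0.3600, 0.1543).
e_1·a_3 = 0.1925·3 + (-0.7698)·0 + (-0.1925)·1 + (-0.5774)·0 = 0.3849; e_2·a_3 = (-0.8230)·3 + (-0.4115)·0 + 0.3600·1 + 0.1543·0 = -2.1088.
u_3 = a_3 − 0.3849·e_1 + 2.1088·e_2 = (1.1905, -0.5714, 1.8333, 0.5476).
‖u_3‖ = 2.3248, so e_3 = (0.5121, -0.2458, 0.7886, 0.2356).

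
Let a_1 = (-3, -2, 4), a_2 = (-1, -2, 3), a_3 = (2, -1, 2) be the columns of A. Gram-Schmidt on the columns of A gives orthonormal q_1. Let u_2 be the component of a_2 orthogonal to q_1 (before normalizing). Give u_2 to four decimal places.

u_2 = (0.9655, -0.6897, 0.3793)

q_1 = a_1/‖a_1‖ = (-3, -2, 4)/5.3852 = (-0.5571, -0.3714, 0.7428).
r_{12} = q_1·a_2 = 3.5282.
u_2 = a_2 − 3.5282·q_1 = (0.9655, -0.6897, 0.3793).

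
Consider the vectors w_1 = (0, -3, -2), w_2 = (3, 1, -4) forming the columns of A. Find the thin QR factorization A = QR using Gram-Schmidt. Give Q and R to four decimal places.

Q = [[0.0000, 0.6114], [-0.8321, 0.4389], [-0.5547, -0.6584]], R = [[3.6056, 1.3868], [0.0000, 4.9068]]

w_1 = (0, -3, -2); ‖w_1‖ = 3.6056, so q_1 = (0.0000, -0.8321, -0.5547).
q_1·w_2 = 0.0000·3 + (-0.8321)·1 + (-0.5547)·(-4) = 1.3868.
u_2 = w_2 − 1.3868·q_1 = (3.0000, 2.1538, -3.2308).
‖u_2‖ = 4.9068, so q_2 = (0.6114, 0.4389, -0.6584).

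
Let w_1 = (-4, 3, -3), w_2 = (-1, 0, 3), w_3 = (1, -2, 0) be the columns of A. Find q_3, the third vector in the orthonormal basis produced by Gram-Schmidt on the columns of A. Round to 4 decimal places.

w_1 = (-4, 3, -3); ‖w_1‖ = 5.8310, so q_1 = (-0.6860, 0.5145, -0.5145).
q_1·w_2 = (-0.6860)·(-1) + 0.5145·0 + (-0.5145)·3 = -0.8575.
u_2 = w_2 + 0.8575·q_1 = (-1.5882, 0.4412, 2.5588).
‖u_2‖ = 3.0438, so q_2 = (-0.5218, 0.1449, 0.8407).
q_1·w_3 = (-0.6860)·1 + 0.5145·(-2) + (-0.5145)·0 = -1.7150; q_2·w_3 = (-0.5218)·1 + 0.1449·(-2) + 0.8407·0 = -0.8117.
u_3 = w_3 + 1.7150·q_1 + 0.8117·q_2 = (-0.6000, -1.0000, -0.2000).
‖u_3‖ = 1.1832, so q_3 = (-0.5071, -0.8452, -0.1690).

q_3 = (-0.5071, -0.8452, -0.1690)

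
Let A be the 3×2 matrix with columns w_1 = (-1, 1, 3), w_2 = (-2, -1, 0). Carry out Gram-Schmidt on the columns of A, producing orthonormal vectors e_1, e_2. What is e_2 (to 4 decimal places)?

e_2 = (-0.8616, -0.4924, -0.1231)

w_1 = (-1, 1, 3); ‖w_1‖ = 3.3166, so e_1 = (-0.3015, 0.3015, 0.9045).
e_1·w_2 = (-0.3015)·(-2) + 0.3015·(-1) + 0.9045·0 = 0.3015.
u_2 = w_2 − 0.3015·e_1 = (-1.9091, -1.0909, -0.2727).
‖u_2‖ = 2.2156, so e_2 = (-0.8616, -0.4924, -0.1231).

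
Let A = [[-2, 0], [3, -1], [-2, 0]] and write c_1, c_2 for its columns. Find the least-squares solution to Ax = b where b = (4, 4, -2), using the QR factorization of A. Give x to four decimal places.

x = (-0.5000, -5.5000)

c_1 = (-2, 3, -2); ‖c_1‖ = 4.1231, so e_1 = (-0.4851, 0.7276, -0.4851).
e_1·c_2 = (-0.4851)·0 + 0.7276·(-1) + (-0.4851)·0 = -0.7276.
u_2 = c_2 + 0.7276·e_1 = (-0.3529, -0.4706, -0.3529).
‖u_2‖ = 0.6860, so e_2 = (-0.5145, -0.6860, -0.5145).
Qᵀb = (1.9403, -3.7730).
Back-substitute: x_2 = -3.7730/0.6860 = -5.5000.
x_1 = (1.9403 + 0.7276·(-5.5000))/4.1231 = -0.5000.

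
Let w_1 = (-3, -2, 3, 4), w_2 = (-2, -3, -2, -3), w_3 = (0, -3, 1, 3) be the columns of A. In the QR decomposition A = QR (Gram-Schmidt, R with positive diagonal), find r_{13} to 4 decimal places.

r_{13} = 3.4066

q_1 = w_1/‖w_1‖ = (-3, -2, 3, 4)/6.1644 = (-0.4867, -0.3244, 0.4867, 0.6489).
r_{13} = q_1·w_3 = 3.4066.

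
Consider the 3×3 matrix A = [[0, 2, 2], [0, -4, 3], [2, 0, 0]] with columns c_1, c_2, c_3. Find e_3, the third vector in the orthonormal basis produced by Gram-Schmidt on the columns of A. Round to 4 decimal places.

e_3 = (0.8944, 0.4472, 0.0000)

c_1 = (0, 0, 2); ‖c_1‖ = 2.0000, so e_1 = (0.0000, 0.0000, 1.0000).
e_1·c_2 = 0.0000·2 + 0.0000·(-4) + 1.0000·0 = 0.0000.
u_2 = c_2 + 0.0000·e_1 = (2.0000, -4.0000, 0.0000).
‖u_2‖ = 4.4721, so e_2 = (0.4472, -0.8944, 0.0000).
e_1·c_3 = 0.0000·2 + 0.0000·3 + 1.0000·0 = 0.0000; e_2·c_3 = 0.4472·2 + (-0.8944)·3 + 0.0000·0 = -1.7889.
u_3 = c_3 + 0.0000·e_1 + 1.7889·e_2 = (2.8000, 1.4000, 0.0000).
‖u_3‖ = 3.1305, so e_3 = (0.8944, 0.4472, 0.0000).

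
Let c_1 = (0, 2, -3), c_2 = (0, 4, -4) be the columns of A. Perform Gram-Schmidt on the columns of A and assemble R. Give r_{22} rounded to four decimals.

e_1 = c_1/‖c_1‖ = (0, 2, -3)/3.6056 = (0.0000, 0.5547, -0.8321).
r_{12} = e_1·c_2 = 5.5470.
u_2 = c_2 − 5.5470·e_1 = (0.0000, 0.9231, 0.6154).
r_{22} = ‖u_2‖ = 1.1094.

r_{22} = 1.1094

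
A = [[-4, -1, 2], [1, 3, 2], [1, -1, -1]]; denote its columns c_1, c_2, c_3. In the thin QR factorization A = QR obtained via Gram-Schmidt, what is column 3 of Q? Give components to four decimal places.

c_1 = (-4, 1, 1); ‖c_1‖ = 4.2426, so e_1 = (-0.9428, 0.2357, 0.2357).
e_1·c_2 = (-0.9428)·(-1) + 0.2357·3 + 0.2357·(-1) = 1.4142.
u_2 = c_2 − 1.4142·e_1 = (0.3333, 2.6667, -1.3333).
‖u_2‖ = 3.0000, so e_2 = (0.1111, 0.8889, -0.4444).
e_1·c_3 = (-0.9428)·2 + 0.2357·2 + 0.2357·(-1) = -1.6499; e_2·c_3 = 0.1111·2 + 0.8889·2 + (-0.4444)·(-1) = 2.4444.
u_3 = c_3 + 1.6499·e_1 − 2.4444·e_2 = (0.1728, 0.2160, 0.4753).
‖u_3‖ = 0.5500, so e_3 = (0.3143, 0.3928, 0.8642).

e_3 = (0.3143, 0.3928, 0.8642)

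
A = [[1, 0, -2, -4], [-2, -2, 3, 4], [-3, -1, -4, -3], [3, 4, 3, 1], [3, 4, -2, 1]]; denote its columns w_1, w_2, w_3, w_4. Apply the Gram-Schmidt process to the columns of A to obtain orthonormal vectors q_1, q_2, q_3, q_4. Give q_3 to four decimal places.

q_3 = (-0.4728, 0.5567, -0.3338, 0.5074, -0.3125)

q_1 = w_1/‖w_1‖ = (1, -2, -3, 3, 3)/5.6569 = (0.1768, -0.3536, -0.5303, 0.5303, 0.5303).
r_{12} = q_1·w_2 = 5.4801.
u_2 = w_2 − 5.4801·q_1 = (-0.9687, -0.0625, 1.9062, 1.0938, 1.0938).
‖u_2‖ = 2.6398, so q_2 = (-0.3670, -0.0237, 0.7221, 0.4143, 0.4143).
r_{13} = q_1·w_3 = 1.2374; r_{23} = q_2·w_3 = -1.8112.
u_3 = w_3 − 1.2374·q_1 + 1.8112·q_2 = (-2.8834, 3.3946, -2.0359, 3.0942, -1.9058).
‖u_3‖ = 6.0982, so q_3 = (-0.4728, 0.5567, -0.3338, 0.5074, -0.3125).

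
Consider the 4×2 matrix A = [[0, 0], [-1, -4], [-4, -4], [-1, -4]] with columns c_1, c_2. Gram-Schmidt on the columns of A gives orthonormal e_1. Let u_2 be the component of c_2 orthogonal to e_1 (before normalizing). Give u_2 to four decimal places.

c_1 = (0, -1, -4, -1); ‖c_1‖ = 4.2426, so e_1 = (0.0000, -0.2357, -0.9428, -0.2357).
e_1·c_2 = 0.0000·0 + (-0.2357)·(-4) + (-0.9428)·(-4) + (-0.2357)·(-4) = 5.6569.
u_2 = c_2 − 5.6569·e_1 = (0.0000, -2.6667, 1.3333, -2.6667).

u_2 = (0.0000, -2.6667, 1.3333, -2.6667)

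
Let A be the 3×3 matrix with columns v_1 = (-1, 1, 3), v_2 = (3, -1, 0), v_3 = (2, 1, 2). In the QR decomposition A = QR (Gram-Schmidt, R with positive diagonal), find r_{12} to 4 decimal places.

r_{12} = -1.2060

v_1 = (-1, 1, 3); ‖v_1‖ = 3.3166, so e_1 = (-0.3015, 0.3015, 0.9045).
r_{12} = e_1·v_2 = -1.2060.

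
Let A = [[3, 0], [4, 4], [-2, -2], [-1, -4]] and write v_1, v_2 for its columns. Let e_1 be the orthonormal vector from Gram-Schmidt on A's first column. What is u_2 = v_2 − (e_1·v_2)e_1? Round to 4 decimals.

v_1 = (3, 4, -2, -1); ‖v_1‖ = 5.4772, so e_1 = (0.5477, 0.7303, -0.3651, -0.1826).
e_1·v_2 = 0.5477·0 + 0.7303·4 + (-0.3651)·(-2) + (-0.1826)·(-4) = 4.3818.
u_2 = v_2 − 4.3818·e_1 = (-2.4000, 0.8000, -0.4000, -3.2000).

u_2 = (-2.4000, 0.8000, -0.4000, -3.2000)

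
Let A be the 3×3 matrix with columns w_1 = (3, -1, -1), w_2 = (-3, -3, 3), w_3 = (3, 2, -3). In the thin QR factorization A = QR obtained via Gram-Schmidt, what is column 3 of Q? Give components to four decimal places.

w_1 = (3, -1, -1); ‖w_1‖ = 3.3166, so q_1 = (0.9045, -0.3015, -0.3015).
q_1·w_2 = 0.9045·(-3) + (-0.3015)·(-3) + (-0.3015)·3 = -2.7136.
u_2 = w_2 + 2.7136·q_1 = (-0.5455, -3.8182, 2.1818).
‖u_2‖ = 4.4313, so q_2 = (-0.1231, -0.8616, 0.4924).
q_1·w_3 = 0.9045·3 + (-0.3015)·2 + (-0.3015)·(-3) = 3.0151; q_2·w_3 = (-0.1231)·3 + (-0.8616)·2 + 0.4924·(-3) = -3.5697.
u_3 = w_3 − 3.0151·q_1 + 3.5697·q_2 = (-0.1667, -0.1667, -0.3333).
‖u_3‖ = 0.4082, so q_3 = (-0.4082, -0.4082, -0.8165).

q_3 = (-0.4082, -0.4082, -0.8165)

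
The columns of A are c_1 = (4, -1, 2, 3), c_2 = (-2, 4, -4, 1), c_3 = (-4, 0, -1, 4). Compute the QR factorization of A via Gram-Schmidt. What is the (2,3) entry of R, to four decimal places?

e_1 = c_1/‖c_1‖ = (4, -1, 2, 3)/5.4772 = (0.7303, -0.1826, 0.3651, 0.5477).
r_{12} = e_1·c_2 = -3.1038.
u_2 = c_2 + 3.1038·e_1 = (0.2667, 3.4333, -2.8667, 2.7000).
‖u_2‖ = 5.2313, so e_2 = (0.0510, 0.6563, -0.5480, 0.5161).
r_{23} = e_2·c_3 = 2.4086.

r_{23} = 2.4086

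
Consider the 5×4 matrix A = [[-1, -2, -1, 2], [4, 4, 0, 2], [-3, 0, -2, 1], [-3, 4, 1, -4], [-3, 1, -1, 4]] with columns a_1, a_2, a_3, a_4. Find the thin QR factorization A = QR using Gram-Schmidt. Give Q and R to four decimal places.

q_1 = a_1/‖a_1‖ = (-1, 4, -3, -3, -3)/6.6332 = (-0.1508, 0.6030, -0.4523, -0.4523, -0.4523).
r_{12} = q_1·a_2 = 0.4523.
u_2 = a_2 − 0.4523·q_1 = (-1.9318, 3.7273, 0.2045, 4.2045, 1.2045).
‖u_2‖ = 6.0659, so q_2 = (-0.3185, 0.6145, 0.0337, 0.6931, 0.1986).
r_{13} = q_1·a_3 = 1.0553; r_{23} = q_2·a_3 = 0.7456.
u_3 = a_3 − 1.0553·q_1 − 0.7456·q_2 = (-0.6035, -1.0945, -1.5479, 0.9605, -0.6708).
‖u_3‖ = 2.3088, so q_3 = (-0.2614, -0.4741, -0.6704, 0.4160, -0.2905).
r_{14} = q_1·a_4 = 0.4523; r_{24} = q_2·a_4 = -1.3526; r_{34} = q_3·a_4 = -4.9675.
u_4 = a_4 − 0.4523·q_1 + 1.3526·q_2 + 4.9675·q_3 = (0.3390, 0.2035, -2.0802, -0.7914, 3.0299).
‖u_4‖ = 3.7802, so q_4 = (0.0897, 0.0538, -0.5503, -0.2094, 0.8015).

Q = [[-0.1508, -0.3185, -0.2614, 0.0897], [0.6030, 0.6145, -0.4741, 0.0538], [-0.4523, 0.0337, -0.6704, -0.5503], [-0.4523, 0.6931, 0.4160, -0.2094], [-0.4523, 0.1986, -0.2905, 0.8015]], R = [[6.6332, 0.4523, 1.0553, 0.4523], [0.0000, 6.0659, 0.7456, -1.3526], [0.0000, 0.0000, 2.3088, -4.9675], [0.0000, 0.0000, 0.0000, 3.7802]]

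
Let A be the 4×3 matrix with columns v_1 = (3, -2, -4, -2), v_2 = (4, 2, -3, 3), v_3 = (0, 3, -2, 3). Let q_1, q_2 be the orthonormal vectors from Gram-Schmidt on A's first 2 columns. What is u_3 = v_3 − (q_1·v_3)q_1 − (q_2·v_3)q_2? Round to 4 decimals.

q_1 = v_1/‖v_1‖ = (3, -2, -4, -2)/5.7446 = (0.5222, -0.3482, -0.6963, -0.3482).
r_{12} = q_1·v_2 = 2.4371.
u_2 = v_2 − 2.4371·q_1 = (2.7273, 2.8485, -1.3030, 3.8485).
‖u_2‖ = 5.6622, so q_2 = (0.4817, 0.5031, -0.2301, 0.6797).
r_{13} = q_1·v_3 = -0.6963; r_{23} = q_2·v_3 = 4.0085.
u_3 = v_3 + 0.6963·q_1 − 4.0085·q_2 = (-1.5671, 0.7410, -1.5624, 0.0331).

u_3 = (-1.5671, 0.7410, -1.5624, 0.0331)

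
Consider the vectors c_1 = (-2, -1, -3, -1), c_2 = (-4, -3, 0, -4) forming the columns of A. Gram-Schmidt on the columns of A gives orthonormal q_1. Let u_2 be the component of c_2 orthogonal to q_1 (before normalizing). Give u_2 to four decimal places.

u_2 = (-2.0000, -2.0000, 3.0000, -3.0000)

c_1 = (-2, -1, -3, -1); ‖c_1‖ = 3.8730, so q_1 = (-0.5164, -0.2582, -0.7746, -0.2582).
q_1·c_2 = (-0.5164)·(-4) + (-0.2582)·(-3) + (-0.7746)·0 + (-0.2582)·(-4) = 3.8730.
u_2 = c_2 − 3.8730·q_1 = (-2.0000, -2.0000, 3.0000, -3.0000).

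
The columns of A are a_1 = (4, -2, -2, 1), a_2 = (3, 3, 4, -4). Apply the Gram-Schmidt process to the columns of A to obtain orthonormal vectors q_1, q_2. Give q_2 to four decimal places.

q_1 = a_1/‖a_1‖ = (4, -2, -2, 1)/5.0000 = (0.8000, -0.4000, -0.4000, 0.2000).
r_{12} = q_1·a_2 = -1.2000.
u_2 = a_2 + 1.2000·q_1 = (3.9600, 2.5200, 3.5200, -3.7600).
‖u_2‖ = 6.9685, so q_2 = (0.5683, 0.3616, 0.5051, -0.5396).

q_2 = (0.5683, 0.3616, 0.5051, -0.5396)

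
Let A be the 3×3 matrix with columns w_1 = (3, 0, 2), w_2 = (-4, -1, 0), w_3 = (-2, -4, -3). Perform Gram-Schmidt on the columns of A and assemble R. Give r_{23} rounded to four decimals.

r_{23} = 0.3793

w_1 = (3, 0, 2); ‖w_1‖ = 3.6056, so e_1 = (0.8321, 0.0000, 0.5547).
e_1·w_2 = 0.8321·(-4) + 0.0000·(-1) + 0.5547·0 = -3.3282.
u_2 = w_2 + 3.3282·e_1 = (-1.2308, -1.0000, 1.8462).
‖u_2‖ = 2.4337, so e_2 = (-0.5057, -0.4109, 0.7586).
r_{23} = e_2·w_3 = 0.3793.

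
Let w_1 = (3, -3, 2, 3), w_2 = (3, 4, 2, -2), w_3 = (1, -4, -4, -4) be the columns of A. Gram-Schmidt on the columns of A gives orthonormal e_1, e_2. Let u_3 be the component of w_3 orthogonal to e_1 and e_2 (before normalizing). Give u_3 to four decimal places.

w_1 = (3, -3, 2, 3); ‖w_1‖ = 5.5678, so e_1 = (0.5388, -0.5388, 0.3592, 0.5388).
e_1·w_2 = 0.5388·3 + (-0.5388)·4 + 0.3592·2 + 0.5388·(-2) = -0.8980.
u_2 = w_2 + 0.8980·e_1 = (3.4839, 3.5161, 2.3226, -1.5161).
‖u_2‖ = 5.6739, so e_2 = (0.6140, 0.6197, 0.4093, -0.2672).
e_1·w_3 = 0.5388·1 + (-0.5388)·(-4) + 0.3592·(-4) + 0.5388·(-4) = -0.8980; e_2·w_3 = 0.6140·1 + 0.6197·(-4) + 0.4093·(-4) + (-0.2672)·(-4) = -2.4333.
u_3 = w_3 + 0.8980·e_1 + 2.4333·e_2 = (2.9780, -2.9760, -2.6814, -4.1663).

u_3 = (2.9780, -2.9760, -2.6814, -4.1663)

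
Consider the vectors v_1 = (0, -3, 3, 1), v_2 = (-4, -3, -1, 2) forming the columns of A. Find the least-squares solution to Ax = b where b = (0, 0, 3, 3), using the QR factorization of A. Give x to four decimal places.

x = (0.6640, -0.0771)

e_1 = v_1/‖v_1‖ = (0, -3, 3, 1)/4.3589 = (0.0000, -0.6882, 0.6882, 0.2294).
r_{12} = e_1·v_2 = 1.8353.
u_2 = v_2 − 1.8353·e_1 = (-4.0000, -1.7368, -2.2632, 1.5789).
‖u_2‖ = 5.1606, so e_2 = (-0.7751, -0.3366, -0.4385, 0.3060).
Qᵀb = (2.7530, -0.3978).
Back-substitute: x_2 = -0.3978/5.1606 = -0.0771.
x_1 = (2.7530 − 1.8353·(-0.0771))/4.3589 = 0.6640.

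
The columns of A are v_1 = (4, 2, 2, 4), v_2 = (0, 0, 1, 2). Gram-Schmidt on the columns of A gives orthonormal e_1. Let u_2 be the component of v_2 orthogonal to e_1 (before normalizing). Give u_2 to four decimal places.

u_2 = (-1.0000, -0.5000, 0.5000, 1.0000)

v_1 = (4, 2, 2, 4); ‖v_1‖ = 6.3246, so e_1 = (0.6325, 0.3162, 0.3162, 0.6325).
e_1·v_2 = 0.6325·0 + 0.3162·0 + 0.3162·1 + 0.6325·2 = 1.5811.
u_2 = v_2 − 1.5811·e_1 = (-1.0000, -0.5000, 0.5000, 1.0000).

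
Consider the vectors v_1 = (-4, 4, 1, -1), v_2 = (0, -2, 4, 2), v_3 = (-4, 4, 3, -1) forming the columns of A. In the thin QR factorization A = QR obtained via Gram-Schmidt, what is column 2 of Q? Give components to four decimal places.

v_1 = (-4, 4, 1, -1); ‖v_1‖ = 5.8310, so q_1 = (-0.6860, 0.6860, 0.1715, -0.1715).
q_1·v_2 = (-0.6860)·0 + 0.6860·(-2) + 0.1715·4 + (-0.1715)·2 = -1.0290.
u_2 = v_2 + 1.0290·q_1 = (-0.7059, -1.2941, 4.1765, 1.8235).
‖u_2‖ = 4.7897, so q_2 = (-0.1474, -0.2702, 0.8720, 0.3807).

q_2 = (-0.1474, -0.2702, 0.8720, 0.3807)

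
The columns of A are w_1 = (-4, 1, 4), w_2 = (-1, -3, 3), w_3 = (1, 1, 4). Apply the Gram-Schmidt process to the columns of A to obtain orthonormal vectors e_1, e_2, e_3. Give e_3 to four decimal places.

e_3 = (0.7009, 0.3738, 0.6075)

w_1 = (-4, 1, 4); ‖w_1‖ = 5.7446, so e_1 = (-0.6963, 0.1741, 0.6963).
e_1·w_2 = (-0.6963)·(-1) + 0.1741·(-3) + 0.6963·3 = 2.2630.
u_2 = w_2 − 2.2630·e_1 = (0.5758, -3.3939, 1.4242).
‖u_2‖ = 3.7254, so e_2 = (0.1545, -0.9110, 0.3823).
e_1·w_3 = (-0.6963)·1 + 0.1741·1 + 0.6963·4 = 2.2630; e_2·w_3 = 0.1545·1 + (-0.9110)·1 + 0.3823·4 = 0.7727.
u_3 = w_3 − 2.2630·e_1 − 0.7727·e_2 = (2.4563, 1.3100, 2.1288).
‖u_3‖ = 3.5045, so e_3 = (0.7009, 0.3738, 0.6075).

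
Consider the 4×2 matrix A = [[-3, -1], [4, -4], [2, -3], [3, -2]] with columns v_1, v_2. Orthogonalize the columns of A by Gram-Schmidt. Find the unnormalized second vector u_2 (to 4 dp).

e_1 = v_1/‖v_1‖ = (-3, 4, 2, 3)/6.1644 = (-0.4867, 0.6489, 0.3244, 0.4867).
r_{12} = e_1·v_2 = -4.0555.
u_2 = v_2 + 4.0555·e_1 = (-2.9737, -1.3684, -1.6842, -0.0263).

u_2 = (-2.9737, -1.3684, -1.6842, -0.0263)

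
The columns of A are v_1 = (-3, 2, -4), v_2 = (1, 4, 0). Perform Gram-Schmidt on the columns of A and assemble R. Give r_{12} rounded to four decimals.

r_{12} = 0.9285

v_1 = (-3, 2, -4); ‖v_1‖ = 5.3852, so e_1 = (-0.5571, 0.3714, -0.7428).
r_{12} = e_1·v_2 = 0.9285.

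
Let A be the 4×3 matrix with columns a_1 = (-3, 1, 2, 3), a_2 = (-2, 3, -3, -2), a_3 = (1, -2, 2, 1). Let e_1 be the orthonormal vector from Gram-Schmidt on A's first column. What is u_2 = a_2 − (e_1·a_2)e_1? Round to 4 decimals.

e_1 = a_1/‖a_1‖ = (-3, 1, 2, 3)/4.7958 = (-0.6255, 0.2085, 0.4170, 0.6255).
r_{12} = e_1·a_2 = -0.6255.
u_2 = a_2 + 0.6255·e_1 = (-2.3913, 3.1304, -2.7391, -1.6087).

u_2 = (-2.3913, 3.1304, -2.7391, -1.6087)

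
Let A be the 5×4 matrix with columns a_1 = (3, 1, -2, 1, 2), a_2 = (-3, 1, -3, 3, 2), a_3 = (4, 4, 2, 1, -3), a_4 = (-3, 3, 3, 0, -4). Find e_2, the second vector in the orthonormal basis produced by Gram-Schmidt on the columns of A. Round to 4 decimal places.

a_1 = (3, 1, -2, 1, 2); ‖a_1‖ = 4.3589, so e_1 = (0.6882, 0.2294, -0.4588, 0.2294, 0.4588).
e_1·a_2 = 0.6882·(-3) + 0.2294·1 + (-0.4588)·(-3) + 0.2294·3 + 0.4588·2 = 1.1471.
u_2 = a_2 − 1.1471·e_1 = (-3.7895, 0.7368, -2.4737, 2.7368, 1.4737).
‖u_2‖ = 5.5393, so e_2 = (-0.6841, 0.1330, -0.4466, 0.4941, 0.2660).

e_2 = (-0.6841, 0.1330, -0.4466, 0.4941, 0.2660)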